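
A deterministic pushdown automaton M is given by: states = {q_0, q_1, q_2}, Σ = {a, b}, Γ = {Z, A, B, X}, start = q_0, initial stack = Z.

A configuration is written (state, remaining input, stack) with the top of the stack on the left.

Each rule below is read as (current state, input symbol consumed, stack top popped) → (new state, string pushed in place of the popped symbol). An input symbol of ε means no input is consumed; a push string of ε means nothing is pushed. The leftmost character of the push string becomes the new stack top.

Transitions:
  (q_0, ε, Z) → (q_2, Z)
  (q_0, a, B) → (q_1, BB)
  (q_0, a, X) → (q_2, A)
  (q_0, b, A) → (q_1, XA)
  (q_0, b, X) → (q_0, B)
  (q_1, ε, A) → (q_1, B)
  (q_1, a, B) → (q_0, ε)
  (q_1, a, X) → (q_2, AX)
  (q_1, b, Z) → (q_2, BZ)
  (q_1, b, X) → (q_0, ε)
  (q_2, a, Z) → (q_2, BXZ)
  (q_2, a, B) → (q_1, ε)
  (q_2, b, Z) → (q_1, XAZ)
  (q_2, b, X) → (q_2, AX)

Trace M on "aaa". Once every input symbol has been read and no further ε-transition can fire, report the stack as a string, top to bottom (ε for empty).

(q_0, aaa, Z) ⊢ (q_2, aaa, Z) ⊢ (q_2, aa, BXZ) ⊢ (q_1, a, XZ) ⊢ (q_2, ε, AXZ)
All input consumed in state q_2 with stack AXZ.

AXZ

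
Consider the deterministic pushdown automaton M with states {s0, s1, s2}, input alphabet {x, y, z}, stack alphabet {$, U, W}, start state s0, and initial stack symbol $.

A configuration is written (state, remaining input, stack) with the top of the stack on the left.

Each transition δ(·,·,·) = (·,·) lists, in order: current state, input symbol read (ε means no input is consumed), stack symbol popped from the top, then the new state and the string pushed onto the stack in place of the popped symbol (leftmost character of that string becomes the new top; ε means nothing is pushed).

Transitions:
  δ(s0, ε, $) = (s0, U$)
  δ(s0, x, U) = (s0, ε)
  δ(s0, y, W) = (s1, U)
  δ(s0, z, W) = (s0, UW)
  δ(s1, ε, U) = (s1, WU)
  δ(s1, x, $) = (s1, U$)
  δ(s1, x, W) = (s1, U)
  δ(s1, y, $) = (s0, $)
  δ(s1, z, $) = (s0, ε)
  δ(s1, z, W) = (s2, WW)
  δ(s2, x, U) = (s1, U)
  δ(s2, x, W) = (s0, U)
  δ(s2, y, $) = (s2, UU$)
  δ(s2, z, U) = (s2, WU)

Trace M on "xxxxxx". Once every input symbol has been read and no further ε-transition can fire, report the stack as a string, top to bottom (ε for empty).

U$

(s0, xxxxxx, $)
  ε-move, top $: go to s0, push U$ → (s0, xxxxxx, U$)
  read x, top U: go to s0, push ε → (s0, xxxxx, $)
  ε-move, top $: go to s0, push U$ → (s0, xxxxx, U$)
  read x, top U: go to s0, push ε → (s0, xxxx, $)
  ε-move, top $: go to s0, push U$ → (s0, xxxx, U$)
  read x, top U: go to s0, push ε → (s0, xxx, $)
  ε-move, top $: go to s0, push U$ → (s0, xxx, U$)
  read x, top U: go to s0, push ε → (s0, xx, $)
  ε-move, top $: go to s0, push U$ → (s0, xx, U$)
  read x, top U: go to s0, push ε → (s0, x, $)
  ε-move, top $: go to s0, push U$ → (s0, x, U$)
  read x, top U: go to s0, push ε → (s0, ε, $)
  ε-move, top $: go to s0, push U$ → (s0, ε, U$)
All input consumed in state s0 with stack U$.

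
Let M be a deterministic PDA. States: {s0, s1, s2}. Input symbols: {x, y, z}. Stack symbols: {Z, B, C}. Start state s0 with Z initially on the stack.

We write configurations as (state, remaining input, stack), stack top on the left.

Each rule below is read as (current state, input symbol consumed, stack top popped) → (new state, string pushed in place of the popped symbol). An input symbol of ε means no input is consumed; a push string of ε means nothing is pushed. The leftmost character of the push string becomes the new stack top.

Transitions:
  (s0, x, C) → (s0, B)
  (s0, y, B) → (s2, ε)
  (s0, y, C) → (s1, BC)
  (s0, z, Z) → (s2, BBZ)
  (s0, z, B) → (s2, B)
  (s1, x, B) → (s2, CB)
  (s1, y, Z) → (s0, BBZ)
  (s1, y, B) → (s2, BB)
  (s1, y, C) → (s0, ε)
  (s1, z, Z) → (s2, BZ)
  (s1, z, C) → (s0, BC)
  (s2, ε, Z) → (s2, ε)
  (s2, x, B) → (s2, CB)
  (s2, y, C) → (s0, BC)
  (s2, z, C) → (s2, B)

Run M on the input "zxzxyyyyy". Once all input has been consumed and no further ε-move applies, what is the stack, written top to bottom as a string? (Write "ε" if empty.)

BCBBBZ

(s0, zxzxyyyyy, Z)
  read z, top Z: go to s2, push BBZ → (s2, xzxyyyyy, BBZ)
  read x, top B: go to s2, push CB → (s2, zxyyyyy, CBBZ)
  read z, top C: go to s2, push B → (s2, xyyyyy, BBBZ)
  read x, top B: go to s2, push CB → (s2, yyyyy, CBBBZ)
  read y, top C: go to s0, push BC → (s0, yyyy, BCBBBZ)
  read y, top B: go to s2, push ε → (s2, yyy, CBBBZ)
  read y, top C: go to s0, push BC → (s0, yy, BCBBBZ)
  read y, top B: go to s2, push ε → (s2, y, CBBBZ)
  read y, top C: go to s0, push BC → (s0, ε, BCBBBZ)
All input consumed in state s0 with stack BCBBBZ.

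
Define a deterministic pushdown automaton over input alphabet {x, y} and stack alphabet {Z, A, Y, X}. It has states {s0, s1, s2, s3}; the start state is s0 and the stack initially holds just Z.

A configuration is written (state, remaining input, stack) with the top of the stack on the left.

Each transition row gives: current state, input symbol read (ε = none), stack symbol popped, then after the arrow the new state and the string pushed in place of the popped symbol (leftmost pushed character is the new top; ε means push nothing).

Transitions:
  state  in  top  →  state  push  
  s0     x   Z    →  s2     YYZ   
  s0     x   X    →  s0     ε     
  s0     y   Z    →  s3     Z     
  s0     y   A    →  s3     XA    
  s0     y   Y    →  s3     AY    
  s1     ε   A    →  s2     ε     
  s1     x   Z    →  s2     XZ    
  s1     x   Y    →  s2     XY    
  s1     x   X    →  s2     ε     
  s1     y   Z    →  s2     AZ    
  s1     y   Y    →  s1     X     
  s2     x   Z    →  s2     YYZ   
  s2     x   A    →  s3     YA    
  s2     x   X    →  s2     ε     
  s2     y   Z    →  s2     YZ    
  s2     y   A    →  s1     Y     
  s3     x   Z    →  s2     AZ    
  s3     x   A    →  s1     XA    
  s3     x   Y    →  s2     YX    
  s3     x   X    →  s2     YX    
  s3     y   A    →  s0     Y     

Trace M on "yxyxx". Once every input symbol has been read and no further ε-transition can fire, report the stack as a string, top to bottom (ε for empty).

YZ

(s0, yxyxx, Z) ⊢ (s3, xyxx, Z) ⊢ (s2, yxx, AZ) ⊢ (s1, xx, YZ) ⊢ (s2, x, XYZ) ⊢ (s2, ε, YZ)
All input consumed in state s2 with stack YZ.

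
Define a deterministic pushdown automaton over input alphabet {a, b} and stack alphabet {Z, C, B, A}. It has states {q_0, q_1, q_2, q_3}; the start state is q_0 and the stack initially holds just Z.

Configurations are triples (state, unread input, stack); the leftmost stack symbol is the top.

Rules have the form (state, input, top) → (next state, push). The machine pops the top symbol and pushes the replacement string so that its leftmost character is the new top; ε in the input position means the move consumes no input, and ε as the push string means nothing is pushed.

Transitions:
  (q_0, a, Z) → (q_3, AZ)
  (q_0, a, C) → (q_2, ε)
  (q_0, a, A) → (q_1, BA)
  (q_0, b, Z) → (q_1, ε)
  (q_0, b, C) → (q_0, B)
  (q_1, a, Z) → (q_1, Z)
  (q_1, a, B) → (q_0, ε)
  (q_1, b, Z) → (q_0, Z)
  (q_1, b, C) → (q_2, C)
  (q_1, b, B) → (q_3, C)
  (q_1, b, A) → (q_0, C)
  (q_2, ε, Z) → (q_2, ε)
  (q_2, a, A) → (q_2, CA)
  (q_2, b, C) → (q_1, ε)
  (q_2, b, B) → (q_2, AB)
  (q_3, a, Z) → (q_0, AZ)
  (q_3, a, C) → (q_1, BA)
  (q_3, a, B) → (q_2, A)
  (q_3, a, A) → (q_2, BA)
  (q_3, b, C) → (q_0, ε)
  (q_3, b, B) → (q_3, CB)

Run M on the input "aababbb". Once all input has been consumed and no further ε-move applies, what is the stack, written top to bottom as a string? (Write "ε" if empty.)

(q_0, aababbb, Z) ⊢ (q_3, ababbb, AZ) ⊢ (q_2, babbb, BAZ) ⊢ (q_2, abbb, ABAZ) ⊢ (q_2, bbb, CABAZ) ⊢ (q_1, bb, ABAZ) ⊢ (q_0, b, CBAZ) ⊢ (q_0, ε, BBAZ)
All input consumed in state q_0 with stack BBAZ.

BBAZ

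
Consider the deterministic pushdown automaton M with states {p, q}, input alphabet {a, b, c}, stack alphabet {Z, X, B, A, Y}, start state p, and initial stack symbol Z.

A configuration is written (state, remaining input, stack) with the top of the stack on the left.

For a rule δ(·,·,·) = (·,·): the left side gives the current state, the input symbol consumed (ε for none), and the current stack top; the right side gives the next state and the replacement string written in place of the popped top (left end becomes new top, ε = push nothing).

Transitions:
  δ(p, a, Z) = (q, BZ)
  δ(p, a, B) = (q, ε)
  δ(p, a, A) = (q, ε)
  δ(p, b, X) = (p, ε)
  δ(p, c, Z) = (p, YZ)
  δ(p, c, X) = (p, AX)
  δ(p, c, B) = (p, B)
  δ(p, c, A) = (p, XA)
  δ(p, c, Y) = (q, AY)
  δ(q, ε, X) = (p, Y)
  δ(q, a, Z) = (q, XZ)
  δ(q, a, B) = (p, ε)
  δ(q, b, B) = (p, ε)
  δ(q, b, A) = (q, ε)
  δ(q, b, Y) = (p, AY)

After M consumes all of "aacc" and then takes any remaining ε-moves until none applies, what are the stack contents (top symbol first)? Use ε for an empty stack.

(p, aacc, Z)
  read a, top Z: go to q, push BZ → (q, acc, BZ)
  read a, top B: go to p, push ε → (p, cc, Z)
  read c, top Z: go to p, push YZ → (p, c, YZ)
  read c, top Y: go to q, push AY → (q, ε, AYZ)
All input consumed in state q with stack AYZ.

AYZ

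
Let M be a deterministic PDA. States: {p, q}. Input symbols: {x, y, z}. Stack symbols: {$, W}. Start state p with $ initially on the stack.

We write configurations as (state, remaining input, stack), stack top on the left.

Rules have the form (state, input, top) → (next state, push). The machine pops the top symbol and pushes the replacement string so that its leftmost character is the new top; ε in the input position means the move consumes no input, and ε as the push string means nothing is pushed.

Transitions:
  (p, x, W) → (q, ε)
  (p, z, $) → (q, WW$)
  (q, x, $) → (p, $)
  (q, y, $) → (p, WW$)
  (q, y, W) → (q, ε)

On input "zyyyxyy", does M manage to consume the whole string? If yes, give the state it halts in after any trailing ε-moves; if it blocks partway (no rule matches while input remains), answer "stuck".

(p, zyyyxyy, $)
  read z, top $: go to q, push WW$ → (q, yyyxyy, WW$)
  read y, top W: go to q, push ε → (q, yyxyy, W$)
  read y, top W: go to q, push ε → (q, yxyy, $)
  read y, top $: go to p, push WW$ → (p, xyy, WW$)
  read x, top W: go to q, push ε → (q, yy, W$)
  read y, top W: go to q, push ε → (q, y, $)
  read y, top $: go to p, push WW$ → (p, ε, WW$)
All input consumed; M is in state p.

p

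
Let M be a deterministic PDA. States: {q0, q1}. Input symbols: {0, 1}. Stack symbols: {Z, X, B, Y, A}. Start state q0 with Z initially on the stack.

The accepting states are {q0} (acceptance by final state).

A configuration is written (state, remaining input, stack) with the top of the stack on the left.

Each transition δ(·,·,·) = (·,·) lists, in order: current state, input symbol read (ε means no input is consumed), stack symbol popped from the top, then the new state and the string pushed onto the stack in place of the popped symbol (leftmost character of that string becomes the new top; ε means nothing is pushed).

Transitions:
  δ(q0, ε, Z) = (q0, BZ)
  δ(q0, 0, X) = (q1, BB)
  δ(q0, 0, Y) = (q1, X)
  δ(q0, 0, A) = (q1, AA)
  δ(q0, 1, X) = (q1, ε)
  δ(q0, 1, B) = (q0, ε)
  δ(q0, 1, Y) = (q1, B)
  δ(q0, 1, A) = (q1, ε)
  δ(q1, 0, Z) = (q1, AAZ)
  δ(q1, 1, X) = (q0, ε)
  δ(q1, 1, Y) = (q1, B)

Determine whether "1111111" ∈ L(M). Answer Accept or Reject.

Accept

(q0, 1111111, Z) ⊢ (q0, 1111111, BZ) ⊢ (q0, 111111, Z) ⊢ (q0, 111111, BZ) ⊢ (q0, 11111, Z) ⊢ (q0, 11111, BZ) ⊢ (q0, 1111, Z) ⊢ (q0, 1111, BZ) ⊢ (q0, 111, Z) ⊢ (q0, 111, BZ) ⊢ (q0, 11, Z) ⊢ (q0, 11, BZ) ⊢ (q0, 1, Z) ⊢ (q0, 1, BZ) ⊢ (q0, ε, Z)
All input consumed; state q0 ∈ F.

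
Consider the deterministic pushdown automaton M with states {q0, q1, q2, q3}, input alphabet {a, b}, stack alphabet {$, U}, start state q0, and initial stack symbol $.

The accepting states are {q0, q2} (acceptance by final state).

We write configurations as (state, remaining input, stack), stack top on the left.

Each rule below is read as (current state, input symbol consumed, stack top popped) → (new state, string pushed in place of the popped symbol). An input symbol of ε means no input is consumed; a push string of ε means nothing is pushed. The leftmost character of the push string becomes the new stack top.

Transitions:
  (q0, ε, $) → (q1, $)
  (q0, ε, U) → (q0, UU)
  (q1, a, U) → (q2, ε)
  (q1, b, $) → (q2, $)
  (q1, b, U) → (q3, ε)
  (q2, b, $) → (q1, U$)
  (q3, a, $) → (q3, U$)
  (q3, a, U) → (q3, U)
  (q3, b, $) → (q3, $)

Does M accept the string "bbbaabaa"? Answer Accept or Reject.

Reject

(q0, bbbaabaa, $) ⊢ (q1, bbbaabaa, $) ⊢ (q2, bbaabaa, $) ⊢ (q1, baabaa, U$) ⊢ (q3, aabaa, $) ⊢ (q3, abaa, U$) ⊢ (q3, baa, U$)
No transition applies at (q3, baa, U$); input not fully consumed.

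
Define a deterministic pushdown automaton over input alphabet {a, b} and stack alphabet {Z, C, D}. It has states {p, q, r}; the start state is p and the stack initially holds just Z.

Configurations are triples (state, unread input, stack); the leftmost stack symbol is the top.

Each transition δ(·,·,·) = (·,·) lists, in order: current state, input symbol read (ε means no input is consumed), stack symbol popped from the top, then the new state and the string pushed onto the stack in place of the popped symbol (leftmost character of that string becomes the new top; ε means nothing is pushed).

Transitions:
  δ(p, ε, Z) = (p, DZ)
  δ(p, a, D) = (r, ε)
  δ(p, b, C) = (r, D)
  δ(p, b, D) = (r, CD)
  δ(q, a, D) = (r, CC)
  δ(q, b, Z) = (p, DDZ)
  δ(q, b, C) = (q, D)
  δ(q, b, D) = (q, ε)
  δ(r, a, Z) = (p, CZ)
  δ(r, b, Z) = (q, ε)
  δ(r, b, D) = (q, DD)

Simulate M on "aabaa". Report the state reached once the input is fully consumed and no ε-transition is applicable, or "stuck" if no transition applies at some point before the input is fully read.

stuck

(p, aabaa, Z)
  ε-move, top Z: go to p, push DZ → (p, aabaa, DZ)
  read a, top D: go to r, push ε → (r, abaa, Z)
  read a, top Z: go to p, push CZ → (p, baa, CZ)
  read b, top C: go to r, push D → (r, aa, DZ)
No transition for (r, a, top D); M blocks with input aa remaining.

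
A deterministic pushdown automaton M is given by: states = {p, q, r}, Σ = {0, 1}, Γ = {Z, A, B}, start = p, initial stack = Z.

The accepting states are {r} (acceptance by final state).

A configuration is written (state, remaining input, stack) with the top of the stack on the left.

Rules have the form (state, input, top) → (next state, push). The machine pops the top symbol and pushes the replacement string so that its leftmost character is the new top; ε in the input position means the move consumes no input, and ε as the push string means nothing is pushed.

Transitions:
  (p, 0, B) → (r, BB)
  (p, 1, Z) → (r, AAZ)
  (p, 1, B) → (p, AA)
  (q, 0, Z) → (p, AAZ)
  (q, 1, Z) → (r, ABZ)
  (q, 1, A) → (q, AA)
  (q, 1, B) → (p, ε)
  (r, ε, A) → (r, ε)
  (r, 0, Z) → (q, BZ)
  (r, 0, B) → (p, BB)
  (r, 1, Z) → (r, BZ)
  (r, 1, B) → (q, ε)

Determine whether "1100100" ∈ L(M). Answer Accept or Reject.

Reject

(p, 1100100, Z) ⊢ (r, 100100, AAZ) ⊢ (r, 100100, AZ) ⊢ (r, 100100, Z) ⊢ (r, 00100, BZ) ⊢ (p, 0100, BBZ) ⊢ (r, 100, BBBZ) ⊢ (q, 00, BBZ)
No transition applies at (q, 00, BBZ); input not fully consumed.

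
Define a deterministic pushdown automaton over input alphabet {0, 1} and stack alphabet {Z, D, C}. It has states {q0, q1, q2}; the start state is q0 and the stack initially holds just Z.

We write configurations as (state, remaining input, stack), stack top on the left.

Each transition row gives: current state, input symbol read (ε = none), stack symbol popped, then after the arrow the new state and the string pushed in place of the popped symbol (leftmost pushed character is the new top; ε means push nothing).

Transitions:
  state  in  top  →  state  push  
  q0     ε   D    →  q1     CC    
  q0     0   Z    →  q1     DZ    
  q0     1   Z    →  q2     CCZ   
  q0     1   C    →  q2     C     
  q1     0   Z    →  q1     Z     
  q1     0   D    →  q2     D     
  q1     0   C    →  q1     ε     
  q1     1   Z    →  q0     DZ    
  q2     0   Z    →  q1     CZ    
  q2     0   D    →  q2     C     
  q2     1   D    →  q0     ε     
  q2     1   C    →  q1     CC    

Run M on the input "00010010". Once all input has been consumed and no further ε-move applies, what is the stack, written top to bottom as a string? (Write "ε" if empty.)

CZ

(q0, 00010010, Z)
  read 0, top Z: go to q1, push DZ → (q1, 0010010, DZ)
  read 0, top D: go to q2, push D → (q2, 010010, DZ)
  read 0, top D: go to q2, push C → (q2, 10010, CZ)
  read 1, top C: go to q1, push CC → (q1, 0010, CCZ)
  read 0, top C: go to q1, push ε → (q1, 010, CZ)
  read 0, top C: go to q1, push ε → (q1, 10, Z)
  read 1, top Z: go to q0, push DZ → (q0, 0, DZ)
  ε-move, top D: go to q1, push CC → (q1, 0, CCZ)
  read 0, top C: go to q1, push ε → (q1, ε, CZ)
All input consumed in state q1 with stack CZ.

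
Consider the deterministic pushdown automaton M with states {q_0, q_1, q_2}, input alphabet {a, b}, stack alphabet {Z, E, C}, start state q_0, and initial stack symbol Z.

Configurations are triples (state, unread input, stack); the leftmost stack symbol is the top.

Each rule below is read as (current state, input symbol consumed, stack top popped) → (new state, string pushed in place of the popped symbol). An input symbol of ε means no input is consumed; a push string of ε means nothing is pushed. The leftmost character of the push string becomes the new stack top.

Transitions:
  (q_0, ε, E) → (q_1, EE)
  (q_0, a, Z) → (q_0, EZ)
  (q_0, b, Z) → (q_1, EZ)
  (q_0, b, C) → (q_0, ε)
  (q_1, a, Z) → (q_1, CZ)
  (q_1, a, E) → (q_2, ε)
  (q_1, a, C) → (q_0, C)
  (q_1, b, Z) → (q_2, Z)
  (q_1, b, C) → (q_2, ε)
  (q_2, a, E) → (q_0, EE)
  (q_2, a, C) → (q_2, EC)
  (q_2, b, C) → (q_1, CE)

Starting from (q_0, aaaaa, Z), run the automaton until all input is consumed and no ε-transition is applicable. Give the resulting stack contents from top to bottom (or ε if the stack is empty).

EEEEZ

(q_0, aaaaa, Z)
  read a, top Z: go to q_0, push EZ → (q_0, aaaa, EZ)
  ε-move, top E: go to q_1, push EE → (q_1, aaaa, EEZ)
  read a, top E: go to q_2, push ε → (q_2, aaa, EZ)
  read a, top E: go to q_0, push EE → (q_0, aa, EEZ)
  ε-move, top E: go to q_1, push EE → (q_1, aa, EEEZ)
  read a, top E: go to q_2, push ε → (q_2, a, EEZ)
  read a, top E: go to q_0, push EE → (q_0, ε, EEEZ)
  ε-move, top E: go to q_1, push EE → (q_1, ε, EEEEZ)
All input consumed in state q_1 with stack EEEEZ.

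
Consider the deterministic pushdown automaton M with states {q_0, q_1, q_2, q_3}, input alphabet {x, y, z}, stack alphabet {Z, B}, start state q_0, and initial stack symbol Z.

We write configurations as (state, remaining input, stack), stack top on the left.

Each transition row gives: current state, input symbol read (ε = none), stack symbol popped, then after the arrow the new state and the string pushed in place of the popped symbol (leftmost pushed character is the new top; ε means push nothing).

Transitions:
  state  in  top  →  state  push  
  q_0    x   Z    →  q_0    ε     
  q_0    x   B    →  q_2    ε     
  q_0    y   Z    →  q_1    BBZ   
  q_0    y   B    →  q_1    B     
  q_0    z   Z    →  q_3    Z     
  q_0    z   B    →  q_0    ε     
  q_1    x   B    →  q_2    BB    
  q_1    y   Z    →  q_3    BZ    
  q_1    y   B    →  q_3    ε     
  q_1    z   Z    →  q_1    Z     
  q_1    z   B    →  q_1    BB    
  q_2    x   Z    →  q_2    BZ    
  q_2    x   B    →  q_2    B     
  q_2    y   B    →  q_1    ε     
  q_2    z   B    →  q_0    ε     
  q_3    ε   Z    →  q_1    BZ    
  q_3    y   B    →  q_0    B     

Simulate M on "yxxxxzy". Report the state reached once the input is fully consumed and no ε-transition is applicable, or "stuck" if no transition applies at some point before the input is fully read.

q_1

(q_0, yxxxxzy, Z)
  read y, top Z: go to q_1, push BBZ → (q_1, xxxxzy, BBZ)
  read x, top B: go to q_2, push BB → (q_2, xxxzy, BBBZ)
  read x, top B: go to q_2, push B → (q_2, xxzy, BBBZ)
  read x, top B: go to q_2, push B → (q_2, xzy, BBBZ)
  read x, top B: go to q_2, push B → (q_2, zy, BBBZ)
  read z, top B: go to q_0, push ε → (q_0, y, BBZ)
  read y, top B: go to q_1, push B → (q_1, ε, BBZ)
All input consumed; M is in state q_1.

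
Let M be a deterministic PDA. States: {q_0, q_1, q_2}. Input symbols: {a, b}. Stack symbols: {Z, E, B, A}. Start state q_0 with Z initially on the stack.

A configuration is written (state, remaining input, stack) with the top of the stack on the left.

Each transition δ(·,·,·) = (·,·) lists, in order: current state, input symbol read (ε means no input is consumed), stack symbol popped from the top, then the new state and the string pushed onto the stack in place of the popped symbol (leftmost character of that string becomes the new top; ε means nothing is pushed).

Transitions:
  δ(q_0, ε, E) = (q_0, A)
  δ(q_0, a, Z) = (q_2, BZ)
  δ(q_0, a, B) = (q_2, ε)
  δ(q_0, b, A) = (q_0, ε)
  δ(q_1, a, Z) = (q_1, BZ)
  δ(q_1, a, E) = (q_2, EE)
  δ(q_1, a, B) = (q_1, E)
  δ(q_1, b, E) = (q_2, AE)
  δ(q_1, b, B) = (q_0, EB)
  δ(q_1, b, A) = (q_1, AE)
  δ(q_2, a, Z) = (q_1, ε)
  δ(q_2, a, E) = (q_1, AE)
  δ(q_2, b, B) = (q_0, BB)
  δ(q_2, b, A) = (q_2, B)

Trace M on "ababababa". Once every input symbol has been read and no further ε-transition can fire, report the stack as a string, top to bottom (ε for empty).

BZ

(q_0, ababababa, Z)
  read a, top Z: go to q_2, push BZ → (q_2, babababa, BZ)
  read b, top B: go to q_0, push BB → (q_0, abababa, BBZ)
  read a, top B: go to q_2, push ε → (q_2, bababa, BZ)
  read b, top B: go to q_0, push BB → (q_0, ababa, BBZ)
  read a, top B: go to q_2, push ε → (q_2, baba, BZ)
  read b, top B: go to q_0, push BB → (q_0, aba, BBZ)
  read a, top B: go to q_2, push ε → (q_2, ba, BZ)
  read b, top B: go to q_0, push BB → (q_0, a, BBZ)
  read a, top B: go to q_2, push ε → (q_2, ε, BZ)
All input consumed in state q_2 with stack BZ.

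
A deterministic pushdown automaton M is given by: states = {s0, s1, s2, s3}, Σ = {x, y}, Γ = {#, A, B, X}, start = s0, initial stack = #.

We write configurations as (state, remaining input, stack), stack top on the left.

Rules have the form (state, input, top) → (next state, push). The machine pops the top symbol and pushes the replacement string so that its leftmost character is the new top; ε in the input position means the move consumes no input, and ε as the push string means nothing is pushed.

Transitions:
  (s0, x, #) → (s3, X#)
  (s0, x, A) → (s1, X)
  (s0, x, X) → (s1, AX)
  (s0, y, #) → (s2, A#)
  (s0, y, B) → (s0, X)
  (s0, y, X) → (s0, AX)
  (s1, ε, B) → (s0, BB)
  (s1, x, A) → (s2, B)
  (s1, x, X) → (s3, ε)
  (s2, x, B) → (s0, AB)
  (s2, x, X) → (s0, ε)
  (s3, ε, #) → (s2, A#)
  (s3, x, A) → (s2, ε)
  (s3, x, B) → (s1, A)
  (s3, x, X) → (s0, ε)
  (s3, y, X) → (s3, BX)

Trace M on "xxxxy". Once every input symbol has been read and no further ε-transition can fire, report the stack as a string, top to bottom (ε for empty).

A#

(s0, xxxxy, #)
  read x, top #: go to s3, push X# → (s3, xxxy, X#)
  read x, top X: go to s0, push ε → (s0, xxy, #)
  read x, top #: go to s3, push X# → (s3, xy, X#)
  read x, top X: go to s0, push ε → (s0, y, #)
  read y, top #: go to s2, push A# → (s2, ε, A#)
All input consumed in state s2 with stack A#.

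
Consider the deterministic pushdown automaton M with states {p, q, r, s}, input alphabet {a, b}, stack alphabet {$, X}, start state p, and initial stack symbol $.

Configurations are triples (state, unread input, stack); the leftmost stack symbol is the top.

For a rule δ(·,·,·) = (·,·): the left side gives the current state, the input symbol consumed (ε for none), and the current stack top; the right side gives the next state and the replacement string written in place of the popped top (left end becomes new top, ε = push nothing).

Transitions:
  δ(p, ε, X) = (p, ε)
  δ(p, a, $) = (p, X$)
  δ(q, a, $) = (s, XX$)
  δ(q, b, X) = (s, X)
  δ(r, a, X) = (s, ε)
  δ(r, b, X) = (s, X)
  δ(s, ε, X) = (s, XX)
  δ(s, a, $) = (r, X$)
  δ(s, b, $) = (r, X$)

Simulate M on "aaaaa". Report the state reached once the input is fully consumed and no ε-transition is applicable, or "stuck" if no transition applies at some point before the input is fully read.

(p, aaaaa, $) ⊢ (p, aaaa, X$) ⊢ (p, aaaa, $) ⊢ (p, aaa, X$) ⊢ (p, aaa, $) ⊢ (p, aa, X$) ⊢ (p, aa, $) ⊢ (p, a, X$) ⊢ (p, a, $) ⊢ (p, ε, X$) ⊢ (p, ε, $)
All input consumed; M is in state p.

p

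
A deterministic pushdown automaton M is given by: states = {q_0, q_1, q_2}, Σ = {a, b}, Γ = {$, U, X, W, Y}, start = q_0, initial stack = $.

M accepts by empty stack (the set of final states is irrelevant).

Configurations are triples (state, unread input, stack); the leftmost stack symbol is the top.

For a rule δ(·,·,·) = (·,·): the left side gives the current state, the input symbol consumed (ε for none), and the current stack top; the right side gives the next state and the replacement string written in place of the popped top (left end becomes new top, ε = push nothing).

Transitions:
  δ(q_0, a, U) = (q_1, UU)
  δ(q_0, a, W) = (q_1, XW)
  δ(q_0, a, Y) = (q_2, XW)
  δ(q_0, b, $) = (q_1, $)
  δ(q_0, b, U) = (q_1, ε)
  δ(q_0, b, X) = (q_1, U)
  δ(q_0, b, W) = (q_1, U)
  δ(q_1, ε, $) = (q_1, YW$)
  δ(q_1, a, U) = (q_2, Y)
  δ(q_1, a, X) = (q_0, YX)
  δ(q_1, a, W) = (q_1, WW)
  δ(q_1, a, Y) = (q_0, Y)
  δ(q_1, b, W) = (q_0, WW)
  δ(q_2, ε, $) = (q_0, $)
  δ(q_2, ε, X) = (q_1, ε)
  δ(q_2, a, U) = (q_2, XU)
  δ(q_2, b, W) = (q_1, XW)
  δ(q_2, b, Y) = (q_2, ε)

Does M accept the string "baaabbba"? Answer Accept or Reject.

Reject

(q_0, baaabbba, $)
  read b, top $: go to q_1, push $ → (q_1, aaabbba, $)
  ε-move, top $: go to q_1, push YW$ → (q_1, aaabbba, YW$)
  read a, top Y: go to q_0, push Y → (q_0, aabbba, YW$)
  read a, top Y: go to q_2, push XW → (q_2, abbba, XWW$)
  ε-move, top X: go to q_1, push ε → (q_1, abbba, WW$)
  read a, top W: go to q_1, push WW → (q_1, bbba, WWW$)
  read b, top W: go to q_0, push WW → (q_0, bba, WWWW$)
  read b, top W: go to q_1, push U → (q_1, ba, UWWW$)
No transition applies at (q_1, ba, UWWW$); input not fully consumed.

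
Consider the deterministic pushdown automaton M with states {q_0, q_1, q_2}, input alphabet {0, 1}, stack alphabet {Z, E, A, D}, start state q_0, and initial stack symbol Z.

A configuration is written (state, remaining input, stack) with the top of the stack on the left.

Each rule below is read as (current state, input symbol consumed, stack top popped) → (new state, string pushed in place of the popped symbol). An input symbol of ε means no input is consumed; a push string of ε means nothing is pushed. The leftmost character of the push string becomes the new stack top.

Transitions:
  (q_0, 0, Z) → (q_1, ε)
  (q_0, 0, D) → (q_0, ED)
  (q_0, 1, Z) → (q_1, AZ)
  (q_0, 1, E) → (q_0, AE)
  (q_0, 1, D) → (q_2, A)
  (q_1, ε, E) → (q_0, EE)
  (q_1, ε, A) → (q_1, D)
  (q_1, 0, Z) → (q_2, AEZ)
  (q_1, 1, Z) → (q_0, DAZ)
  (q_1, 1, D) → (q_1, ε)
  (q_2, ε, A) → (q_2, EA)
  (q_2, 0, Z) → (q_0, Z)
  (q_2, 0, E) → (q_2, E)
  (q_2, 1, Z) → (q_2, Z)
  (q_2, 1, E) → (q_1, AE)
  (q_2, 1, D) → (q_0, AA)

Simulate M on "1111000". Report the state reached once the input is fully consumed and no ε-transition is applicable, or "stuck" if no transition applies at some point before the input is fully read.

q_2

(q_0, 1111000, Z)
  read 1, top Z: go to q_1, push AZ → (q_1, 111000, AZ)
  ε-move, top A: go to q_1, push D → (q_1, 111000, DZ)
  read 1, top D: go to q_1, push ε → (q_1, 11000, Z)
  read 1, top Z: go to q_0, push DAZ → (q_0, 1000, DAZ)
  read 1, top D: go to q_2, push A → (q_2, 000, AAZ)
  ε-move, top A: go to q_2, push EA → (q_2, 000, EAAZ)
  read 0, top E: go to q_2, push E → (q_2, 00, EAAZ)
  read 0, top E: go to q_2, push E → (q_2, 0, EAAZ)
  read 0, top E: go to q_2, push E → (q_2, ε, EAAZ)
All input consumed; M is in state q_2.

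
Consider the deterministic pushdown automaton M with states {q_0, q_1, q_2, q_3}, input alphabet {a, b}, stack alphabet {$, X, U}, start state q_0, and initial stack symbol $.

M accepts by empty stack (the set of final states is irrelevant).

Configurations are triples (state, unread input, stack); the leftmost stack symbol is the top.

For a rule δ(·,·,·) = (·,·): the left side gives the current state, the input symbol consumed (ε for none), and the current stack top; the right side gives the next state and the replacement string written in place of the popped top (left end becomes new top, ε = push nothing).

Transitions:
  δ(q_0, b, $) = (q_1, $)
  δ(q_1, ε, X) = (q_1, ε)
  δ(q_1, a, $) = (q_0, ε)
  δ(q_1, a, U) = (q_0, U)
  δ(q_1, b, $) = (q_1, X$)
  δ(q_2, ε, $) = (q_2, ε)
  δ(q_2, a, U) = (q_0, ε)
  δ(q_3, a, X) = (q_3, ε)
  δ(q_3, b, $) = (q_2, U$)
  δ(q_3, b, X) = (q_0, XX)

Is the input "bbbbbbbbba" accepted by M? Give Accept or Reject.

Accept

(q_0, bbbbbbbbba, $) ⊢ (q_1, bbbbbbbba, $) ⊢ (q_1, bbbbbbba, X$) ⊢ (q_1, bbbbbbba, $) ⊢ (q_1, bbbbbba, X$) ⊢ (q_1, bbbbbba, $) ⊢ (q_1, bbbbba, X$) ⊢ (q_1, bbbbba, $) ⊢ (q_1, bbbba, X$) ⊢ (q_1, bbbba, $) ⊢ (q_1, bbba, X$) ⊢ (q_1, bbba, $) ⊢ (q_1, bba, X$) ⊢ (q_1, bba, $) ⊢ (q_1, ba, X$) ⊢ (q_1, ba, $) ⊢ (q_1, a, X$) ⊢ (q_1, a, $) ⊢ (q_0, ε, ε)
All input consumed and the stack is empty.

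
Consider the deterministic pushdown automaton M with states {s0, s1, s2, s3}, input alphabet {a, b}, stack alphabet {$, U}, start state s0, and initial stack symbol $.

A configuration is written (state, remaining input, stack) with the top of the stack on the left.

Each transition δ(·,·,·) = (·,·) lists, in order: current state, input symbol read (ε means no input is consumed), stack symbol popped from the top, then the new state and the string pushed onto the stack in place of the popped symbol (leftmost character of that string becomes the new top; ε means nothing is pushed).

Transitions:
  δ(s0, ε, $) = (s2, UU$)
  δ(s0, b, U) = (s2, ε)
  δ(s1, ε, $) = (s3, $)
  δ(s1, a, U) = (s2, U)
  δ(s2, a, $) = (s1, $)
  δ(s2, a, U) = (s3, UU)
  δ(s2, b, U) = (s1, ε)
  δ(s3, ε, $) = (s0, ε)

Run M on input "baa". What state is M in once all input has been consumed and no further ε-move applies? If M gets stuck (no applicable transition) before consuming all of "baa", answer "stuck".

(s0, baa, $) ⊢ (s2, baa, UU$) ⊢ (s1, aa, U$) ⊢ (s2, a, U$) ⊢ (s3, ε, UU$)
All input consumed; M is in state s3.

s3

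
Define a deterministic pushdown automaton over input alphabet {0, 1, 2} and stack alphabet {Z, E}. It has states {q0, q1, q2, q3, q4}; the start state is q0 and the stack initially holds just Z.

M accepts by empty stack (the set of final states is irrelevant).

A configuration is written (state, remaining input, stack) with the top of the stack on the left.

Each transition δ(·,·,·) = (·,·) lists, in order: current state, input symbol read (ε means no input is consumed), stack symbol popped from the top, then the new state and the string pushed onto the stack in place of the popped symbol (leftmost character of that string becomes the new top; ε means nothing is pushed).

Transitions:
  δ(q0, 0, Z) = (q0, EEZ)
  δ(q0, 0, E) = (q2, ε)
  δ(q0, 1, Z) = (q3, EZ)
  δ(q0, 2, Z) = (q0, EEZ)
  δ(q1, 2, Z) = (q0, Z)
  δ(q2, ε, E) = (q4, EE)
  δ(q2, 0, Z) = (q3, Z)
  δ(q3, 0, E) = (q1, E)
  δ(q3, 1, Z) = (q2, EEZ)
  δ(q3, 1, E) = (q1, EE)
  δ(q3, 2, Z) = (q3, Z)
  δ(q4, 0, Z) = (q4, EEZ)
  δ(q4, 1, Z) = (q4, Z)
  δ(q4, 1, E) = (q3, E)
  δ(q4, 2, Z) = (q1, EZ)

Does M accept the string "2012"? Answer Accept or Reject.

(q0, 2012, Z) ⊢ (q0, 012, EEZ) ⊢ (q2, 12, EZ) ⊢ (q4, 12, EEZ) ⊢ (q3, 2, EEZ)
No transition applies at (q3, 2, EEZ); input not fully consumed.

Reject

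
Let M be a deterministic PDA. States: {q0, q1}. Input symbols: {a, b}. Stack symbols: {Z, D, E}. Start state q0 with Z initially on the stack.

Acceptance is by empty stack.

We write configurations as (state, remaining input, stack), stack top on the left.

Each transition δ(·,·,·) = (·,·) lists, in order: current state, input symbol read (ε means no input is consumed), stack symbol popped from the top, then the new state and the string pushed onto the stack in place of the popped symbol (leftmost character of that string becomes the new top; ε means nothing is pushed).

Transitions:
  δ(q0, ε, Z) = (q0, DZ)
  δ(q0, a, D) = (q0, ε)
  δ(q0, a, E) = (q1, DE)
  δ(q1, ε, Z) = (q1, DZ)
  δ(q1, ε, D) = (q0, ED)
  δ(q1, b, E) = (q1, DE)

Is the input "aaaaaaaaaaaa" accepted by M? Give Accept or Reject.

Reject

(q0, aaaaaaaaaaaa, Z)
  ε-move, top Z: go to q0, push DZ → (q0, aaaaaaaaaaaa, DZ)
  read a, top D: go to q0, push ε → (q0, aaaaaaaaaaa, Z)
  ε-move, top Z: go to q0, push DZ → (q0, aaaaaaaaaaa, DZ)
  read a, top D: go to q0, push ε → (q0, aaaaaaaaaa, Z)
  ε-move, top Z: go to q0, push DZ → (q0, aaaaaaaaaa, DZ)
  read a, top D: go to q0, push ε → (q0, aaaaaaaaa, Z)
  ε-move, top Z: go to q0, push DZ → (q0, aaaaaaaaa, DZ)
  read a, top D: go to q0, push ε → (q0, aaaaaaaa, Z)
  ε-move, top Z: go to q0, push DZ → (q0, aaaaaaaa, DZ)
  read a, top D: go to q0, push ε → (q0, aaaaaaa, Z)
  ε-move, top Z: go to q0, push DZ → (q0, aaaaaaa, DZ)
  read a, top D: go to q0, push ε → (q0, aaaaaa, Z)
  ε-move, top Z: go to q0, push DZ → (q0, aaaaaa, DZ)
  read a, top D: go to q0, push ε → (q0, aaaaa, Z)
  ε-move, top Z: go to q0, push DZ → (q0, aaaaa, DZ)
  read a, top D: go to q0, push ε → (q0, aaaa, Z)
  ε-move, top Z: go to q0, push DZ → (q0, aaaa, DZ)
  read a, top D: go to q0, push ε → (q0, aaa, Z)
  ε-move, top Z: go to q0, push DZ → (q0, aaa, DZ)
  read a, top D: go to q0, push ε → (q0, aa, Z)
  ε-move, top Z: go to q0, push DZ → (q0, aa, DZ)
  read a, top D: go to q0, push ε → (q0, a, Z)
  ε-move, top Z: go to q0, push DZ → (q0, a, DZ)
  read a, top D: go to q0, push ε → (q0, ε, Z)
  ε-move, top Z: go to q0, push DZ → (q0, ε, DZ)
All input consumed; stack is DZ, not empty, and no further ε-move applies.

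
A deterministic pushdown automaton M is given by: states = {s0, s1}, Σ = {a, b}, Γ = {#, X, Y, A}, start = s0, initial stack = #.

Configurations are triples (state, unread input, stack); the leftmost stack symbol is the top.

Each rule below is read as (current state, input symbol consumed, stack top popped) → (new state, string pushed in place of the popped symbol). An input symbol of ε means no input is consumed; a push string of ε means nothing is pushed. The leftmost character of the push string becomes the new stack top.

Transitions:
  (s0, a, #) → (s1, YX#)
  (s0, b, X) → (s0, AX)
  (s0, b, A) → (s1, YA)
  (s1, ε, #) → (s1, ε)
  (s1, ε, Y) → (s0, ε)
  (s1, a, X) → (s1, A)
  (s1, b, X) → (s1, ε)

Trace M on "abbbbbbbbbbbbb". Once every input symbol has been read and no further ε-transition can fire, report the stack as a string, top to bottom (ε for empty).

(s0, abbbbbbbbbbbbb, #)
  read a, top #: go to s1, push YX# → (s1, bbbbbbbbbbbbb, YX#)
  ε-move, top Y: go to s0, push ε → (s0, bbbbbbbbbbbbb, X#)
  read b, top X: go to s0, push AX → (s0, bbbbbbbbbbbb, AX#)
  read b, top A: go to s1, push YA → (s1, bbbbbbbbbbb, YAX#)
  ε-move, top Y: go to s0, push ε → (s0, bbbbbbbbbbb, AX#)
  read b, top A: go to s1, push YA → (s1, bbbbbbbbbb, YAX#)
  ε-move, top Y: go to s0, push ε → (s0, bbbbbbbbbb, AX#)
  read b, top A: go to s1, push YA → (s1, bbbbbbbbb, YAX#)
  ε-move, top Y: go to s0, push ε → (s0, bbbbbbbbb, AX#)
  read b, top A: go to s1, push YA → (s1, bbbbbbbb, YAX#)
  ε-move, top Y: go to s0, push ε → (s0, bbbbbbbb, AX#)
  read b, top A: go to s1, push YA → (s1, bbbbbbb, YAX#)
  ε-move, top Y: go to s0, push ε → (s0, bbbbbbb, AX#)
  read b, top A: go to s1, push YA → (s1, bbbbbb, YAX#)
  ε-move, top Y: go to s0, push ε → (s0, bbbbbb, AX#)
  read b, top A: go to s1, push YA → (s1, bbbbb, YAX#)
  ε-move, top Y: go to s0, push ε → (s0, bbbbb, AX#)
  read b, top A: go to s1, push YA → (s1, bbbb, YAX#)
  ε-move, top Y: go to s0, push ε → (s0, bbbb, AX#)
  read b, top A: go to s1, push YA → (s1, bbb, YAX#)
  ε-move, top Y: go to s0, push ε → (s0, bbb, AX#)
  read b, top A: go to s1, push YA → (s1, bb, YAX#)
  ε-move, top Y: go to s0, push ε → (s0, bb, AX#)
  read b, top A: go to s1, push YA → (s1, b, YAX#)
  ε-move, top Y: go to s0, push ε → (s0, b, AX#)
  read b, top A: go to s1, push YA → (s1, ε, YAX#)
  ε-move, top Y: go to s0, push ε → (s0, ε, AX#)
All input consumed in state s0 with stack AX#.

AX#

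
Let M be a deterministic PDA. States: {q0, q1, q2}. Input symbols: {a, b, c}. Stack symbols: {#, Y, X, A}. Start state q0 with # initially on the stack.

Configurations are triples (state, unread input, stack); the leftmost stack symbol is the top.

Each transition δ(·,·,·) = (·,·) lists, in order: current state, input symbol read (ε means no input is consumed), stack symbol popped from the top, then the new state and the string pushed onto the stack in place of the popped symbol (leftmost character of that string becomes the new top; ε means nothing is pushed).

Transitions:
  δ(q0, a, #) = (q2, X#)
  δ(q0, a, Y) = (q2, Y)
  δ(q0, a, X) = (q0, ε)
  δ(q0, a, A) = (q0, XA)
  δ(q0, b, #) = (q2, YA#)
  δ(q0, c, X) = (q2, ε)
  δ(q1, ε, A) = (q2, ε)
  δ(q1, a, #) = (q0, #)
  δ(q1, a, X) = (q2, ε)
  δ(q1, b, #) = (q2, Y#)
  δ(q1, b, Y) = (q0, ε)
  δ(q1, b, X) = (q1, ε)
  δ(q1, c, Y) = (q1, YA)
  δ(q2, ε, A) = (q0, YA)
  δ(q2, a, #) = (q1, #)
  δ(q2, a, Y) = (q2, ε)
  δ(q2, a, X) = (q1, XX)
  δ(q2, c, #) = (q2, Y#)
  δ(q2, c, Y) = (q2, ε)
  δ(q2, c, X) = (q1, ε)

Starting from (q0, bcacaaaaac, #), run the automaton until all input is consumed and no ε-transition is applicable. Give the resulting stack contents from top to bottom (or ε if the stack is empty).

(q0, bcacaaaaac, #)
  read b, top #: go to q2, push YA# → (q2, cacaaaaac, YA#)
  read c, top Y: go to q2, push ε → (q2, acaaaaac, A#)
  ε-move, top A: go to q0, push YA → (q0, acaaaaac, YA#)
  read a, top Y: go to q2, push Y → (q2, caaaaac, YA#)
  read c, top Y: go to q2, push ε → (q2, aaaaac, A#)
  ε-move, top A: go to q0, push YA → (q0, aaaaac, YA#)
  read a, top Y: go to q2, push Y → (q2, aaaac, YA#)
  read a, top Y: go to q2, push ε → (q2, aaac, A#)
  ε-move, top A: go to q0, push YA → (q0, aaac, YA#)
  read a, top Y: go to q2, push Y → (q2, aac, YA#)
  read a, top Y: go to q2, push ε → (q2, ac, A#)
  ε-move, top A: go to q0, push YA → (q0, ac, YA#)
  read a, top Y: go to q2, push Y → (q2, c, YA#)
  read c, top Y: go to q2, push ε → (q2, ε, A#)
  ε-move, top A: go to q0, push YA → (q0, ε, YA#)
All input consumed in state q0 with stack YA#.

YA#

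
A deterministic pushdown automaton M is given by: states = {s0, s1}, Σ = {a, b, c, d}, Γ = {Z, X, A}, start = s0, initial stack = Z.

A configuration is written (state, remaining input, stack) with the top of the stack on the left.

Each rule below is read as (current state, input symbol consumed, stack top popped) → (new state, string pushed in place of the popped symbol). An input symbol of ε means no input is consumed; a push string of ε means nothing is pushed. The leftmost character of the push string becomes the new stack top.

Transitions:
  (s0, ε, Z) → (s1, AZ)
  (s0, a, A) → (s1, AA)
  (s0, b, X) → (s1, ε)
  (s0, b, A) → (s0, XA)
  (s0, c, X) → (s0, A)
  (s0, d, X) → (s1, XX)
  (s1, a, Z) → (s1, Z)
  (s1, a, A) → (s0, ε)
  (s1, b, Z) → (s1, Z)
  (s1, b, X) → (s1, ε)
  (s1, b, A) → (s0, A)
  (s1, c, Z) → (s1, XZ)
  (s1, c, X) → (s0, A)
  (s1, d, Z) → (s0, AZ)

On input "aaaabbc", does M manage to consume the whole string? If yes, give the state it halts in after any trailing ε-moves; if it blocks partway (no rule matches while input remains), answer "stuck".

s0

(s0, aaaabbc, Z)
  ε-move, top Z: go to s1, push AZ → (s1, aaaabbc, AZ)
  read a, top A: go to s0, push ε → (s0, aaabbc, Z)
  ε-move, top Z: go to s1, push AZ → (s1, aaabbc, AZ)
  read a, top A: go to s0, push ε → (s0, aabbc, Z)
  ε-move, top Z: go to s1, push AZ → (s1, aabbc, AZ)
  read a, top A: go to s0, push ε → (s0, abbc, Z)
  ε-move, top Z: go to s1, push AZ → (s1, abbc, AZ)
  read a, top A: go to s0, push ε → (s0, bbc, Z)
  ε-move, top Z: go to s1, push AZ → (s1, bbc, AZ)
  read b, top A: go to s0, push A → (s0, bc, AZ)
  read b, top A: go to s0, push XA → (s0, c, XAZ)
  read c, top X: go to s0, push A → (s0, ε, AAZ)
All input consumed; M is in state s0.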